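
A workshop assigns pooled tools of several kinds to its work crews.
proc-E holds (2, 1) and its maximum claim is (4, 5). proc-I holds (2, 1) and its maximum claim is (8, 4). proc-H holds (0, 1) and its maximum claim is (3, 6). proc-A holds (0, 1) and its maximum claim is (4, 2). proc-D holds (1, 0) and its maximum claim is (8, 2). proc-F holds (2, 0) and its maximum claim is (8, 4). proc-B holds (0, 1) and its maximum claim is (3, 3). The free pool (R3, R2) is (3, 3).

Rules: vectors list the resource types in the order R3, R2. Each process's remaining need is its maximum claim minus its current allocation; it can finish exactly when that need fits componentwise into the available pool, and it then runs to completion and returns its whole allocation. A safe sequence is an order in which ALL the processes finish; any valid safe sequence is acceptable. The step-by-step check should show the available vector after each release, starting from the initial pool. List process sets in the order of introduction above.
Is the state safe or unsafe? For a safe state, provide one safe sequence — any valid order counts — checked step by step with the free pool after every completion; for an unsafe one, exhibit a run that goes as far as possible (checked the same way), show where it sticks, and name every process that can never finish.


UNSAFE — no complete ordering exists.
Key observation: the wall is R3: completing proc-B, proc-E, proc-H, proc-A brings the pool only to (5, 7), and all the rest need more.
The run proc-B, proc-E, proc-H, proc-A cannot be extended any further. Verifying each step:
  pool = (3, 3)
  proc-B: need (3, 2) fits (3, 3); releases (0, 1), pool now (3, 4)
  proc-E: need (2, 4) fits (3, 4); releases (2, 1), pool now (5, 5)
  proc-H: need (3, 5) fits (5, 5); releases (0, 1), pool now (5, 6)
  proc-A: need (4, 1) fits (5, 6); releases (0, 1), pool now (5, 7)
  proc-I still needs (6, 3) but only (5, 7) is free — short on R3
  proc-D still needs (7, 2) but only (5, 7) is free — short on R3
  proc-F still needs (6, 4) but only (5, 7) is free — short on R3
Never able to finish: proc-I, proc-D and proc-F.


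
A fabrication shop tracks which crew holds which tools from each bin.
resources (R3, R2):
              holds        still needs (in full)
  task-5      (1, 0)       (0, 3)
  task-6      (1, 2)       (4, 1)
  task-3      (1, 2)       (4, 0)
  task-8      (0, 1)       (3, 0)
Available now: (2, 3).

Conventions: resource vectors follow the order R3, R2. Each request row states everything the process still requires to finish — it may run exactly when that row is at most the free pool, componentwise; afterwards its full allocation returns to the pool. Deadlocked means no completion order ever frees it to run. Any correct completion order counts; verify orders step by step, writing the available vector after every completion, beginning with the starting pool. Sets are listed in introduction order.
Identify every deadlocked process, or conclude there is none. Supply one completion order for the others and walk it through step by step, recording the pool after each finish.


Deadlocked set: task-6 and task-3.
Key observation: the wall is R3: completing task-5, task-8 brings the pool only to (3, 4), and all the rest need more.
One completion order for the rest: task-5, task-8. Verifying each step:
  pool = (2, 3)
  run task-5 (needs (0, 3), free (2, 3)); after release of (1, 0) the pool is (3, 3)
  run task-8 (needs (3, 0), free (3, 3)); after release of (0, 1) the pool is (3, 4)
None of the blocked processes ever fits:
  blocked: task-6 wants (4, 1), pool (3, 4) — not enough R3
  blocked: task-3 wants (4, 0), pool (3, 4) — not enough R3


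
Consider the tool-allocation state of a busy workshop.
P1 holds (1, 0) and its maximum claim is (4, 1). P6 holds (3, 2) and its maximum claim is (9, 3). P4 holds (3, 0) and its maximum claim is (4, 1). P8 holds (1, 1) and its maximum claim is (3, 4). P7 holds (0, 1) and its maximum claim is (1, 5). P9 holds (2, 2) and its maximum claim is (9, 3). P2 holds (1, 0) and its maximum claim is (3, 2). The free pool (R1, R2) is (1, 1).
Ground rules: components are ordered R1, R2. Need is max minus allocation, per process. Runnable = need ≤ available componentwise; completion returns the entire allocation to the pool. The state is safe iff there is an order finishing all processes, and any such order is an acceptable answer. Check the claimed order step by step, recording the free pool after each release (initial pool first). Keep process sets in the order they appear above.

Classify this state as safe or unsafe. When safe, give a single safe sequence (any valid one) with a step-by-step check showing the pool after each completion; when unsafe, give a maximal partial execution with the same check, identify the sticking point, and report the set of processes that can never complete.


UNSAFE.
Key observation: after P4, P1 the pool peaks at (5, 1), and each blocked process is short somewhere: P6 on R1; P8 on R2; P7 on R2; P9 on R1; P2 on R2.
Going as far as possible: P4, P1; after that, nothing fits. Verifying each step:
  pool = (1, 1)
  P4: need (1, 1) fits (1, 1); releases (3, 0), pool now (4, 1)
  P1: need (3, 1) fits (4, 1); releases (1, 0), pool now (5, 1)
  P6 still needs (6, 1) but only (5, 1) is free — short on R1
  P8 still needs (2, 3) but only (5, 1) is free — short on R2
  P7 still needs (1, 4) but only (5, 1) is free — short on R2
  P9 still needs (7, 1) but only (5, 1) is free — short on R1
  P2 still needs (2, 2) but only (5, 1) is free — short on R2
Processes that can never finish: P6, P8, P7, P9 and P2.


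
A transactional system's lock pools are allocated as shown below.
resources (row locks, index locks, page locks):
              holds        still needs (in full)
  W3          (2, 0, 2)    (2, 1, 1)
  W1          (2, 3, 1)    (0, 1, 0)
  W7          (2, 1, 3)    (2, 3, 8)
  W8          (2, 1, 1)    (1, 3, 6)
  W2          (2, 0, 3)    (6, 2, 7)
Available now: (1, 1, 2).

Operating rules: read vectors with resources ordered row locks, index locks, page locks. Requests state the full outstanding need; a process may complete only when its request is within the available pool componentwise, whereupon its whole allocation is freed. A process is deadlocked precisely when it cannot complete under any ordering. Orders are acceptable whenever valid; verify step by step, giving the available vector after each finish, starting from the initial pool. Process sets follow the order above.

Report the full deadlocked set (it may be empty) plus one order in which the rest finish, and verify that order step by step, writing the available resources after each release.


Deadlocked set: W7, W8 and W2.
Key observation: the wall is page locks: completing W1, W3 brings the pool only to (5, 4, 5), and all the rest need more.
One completion order for the rest: W1, W3. Step-by-step check:
  pool = (1, 1, 2)
  run W1 (needs (0, 1, 0), free (1, 1, 2)); after release of (2, 3, 1) the pool is (3, 4, 3)
  run W3 (needs (2, 1, 1), free (3, 4, 3)); after release of (2, 0, 2) the pool is (5, 4, 5)
The stuck group stays short no matter what:
  W7 still needs (2, 3, 8) but only (5, 4, 5) is free — short on page locks
  W8 still needs (1, 3, 6) but only (5, 4, 5) is free — short on page locks
  W2 still needs (6, 2, 7) but only (5, 4, 5) is free — short on row locks and page locks


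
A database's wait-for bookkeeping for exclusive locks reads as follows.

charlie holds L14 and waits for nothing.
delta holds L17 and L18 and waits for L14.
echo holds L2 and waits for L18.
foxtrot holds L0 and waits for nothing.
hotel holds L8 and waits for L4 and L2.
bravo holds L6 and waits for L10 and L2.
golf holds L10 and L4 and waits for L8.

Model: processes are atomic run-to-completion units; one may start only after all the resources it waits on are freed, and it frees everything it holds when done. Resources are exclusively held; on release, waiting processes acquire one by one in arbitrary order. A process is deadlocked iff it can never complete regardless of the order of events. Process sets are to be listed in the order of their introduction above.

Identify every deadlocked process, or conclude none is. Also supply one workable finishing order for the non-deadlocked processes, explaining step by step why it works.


The deadlocked set is hotel, bravo and golf.
Key observation: the wait chain closes on itself along hotel -> golf -> hotel; bravo waits into the deadlock from upstream.
A valid finishing order for the others: foxtrot, charlie, delta, echo.
Walking it through:
  foxtrot: no waits; runs immediately, freeing L0
  charlie: no waits; runs immediately, freeing L14
  delta: everything it awaited (L14) is free; runs, freeing L17 and L18
  echo: everything it awaited (L18) is free; runs, freeing L2


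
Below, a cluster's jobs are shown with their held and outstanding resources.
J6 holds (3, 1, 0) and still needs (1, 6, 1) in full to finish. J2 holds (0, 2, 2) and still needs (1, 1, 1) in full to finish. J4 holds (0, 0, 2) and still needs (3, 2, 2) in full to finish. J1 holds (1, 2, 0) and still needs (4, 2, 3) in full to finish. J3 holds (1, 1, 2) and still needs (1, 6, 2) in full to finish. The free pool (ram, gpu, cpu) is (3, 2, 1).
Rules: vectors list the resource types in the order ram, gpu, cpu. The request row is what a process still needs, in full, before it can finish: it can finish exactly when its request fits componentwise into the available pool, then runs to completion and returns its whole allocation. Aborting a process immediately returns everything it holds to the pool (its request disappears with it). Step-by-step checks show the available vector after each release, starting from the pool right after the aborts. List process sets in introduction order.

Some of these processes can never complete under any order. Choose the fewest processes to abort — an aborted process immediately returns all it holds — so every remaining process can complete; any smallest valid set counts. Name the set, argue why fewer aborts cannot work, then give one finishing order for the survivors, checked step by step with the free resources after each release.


The answer: abort J1.
Key observation: J6 could never have finished before the abort; with (1, 2, 0) returned by J1, it fits at step 2.
No smaller set exists: with zero aborts the deadlock remains.
The survivors complete as J2, J6, J4, J3. Step-by-step check (starting from the post-abort pool):
  pool = (4, 4, 1)
  run J2 (needs (1, 1, 1), free (4, 4, 1)); after release of (0, 2, 2) the pool is (4, 6, 3)
  run J6 (needs (1, 6, 1), free (4, 6, 3)); after release of (3, 1, 0) the pool is (7, 7, 3)
  run J4 (needs (3, 2, 2), free (7, 7, 3)); after release of (0, 0, 2) the pool is (7, 7, 5)
  run J3 (needs (1, 6, 2), free (7, 7, 5)); after release of (1, 1, 2) the pool is (8, 8, 7)


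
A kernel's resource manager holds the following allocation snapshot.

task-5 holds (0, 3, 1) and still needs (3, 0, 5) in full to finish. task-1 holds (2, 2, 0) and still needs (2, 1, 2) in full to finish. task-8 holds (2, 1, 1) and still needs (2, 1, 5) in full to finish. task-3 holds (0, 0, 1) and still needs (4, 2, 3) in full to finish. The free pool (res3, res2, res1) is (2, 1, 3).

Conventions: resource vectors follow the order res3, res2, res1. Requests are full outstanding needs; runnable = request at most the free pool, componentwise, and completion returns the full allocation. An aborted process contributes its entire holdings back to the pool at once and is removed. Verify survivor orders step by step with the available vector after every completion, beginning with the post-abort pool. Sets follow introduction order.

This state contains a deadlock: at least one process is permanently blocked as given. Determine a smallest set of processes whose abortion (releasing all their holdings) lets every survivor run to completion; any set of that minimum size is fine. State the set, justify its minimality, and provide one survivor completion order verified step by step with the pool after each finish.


Abort task-8.
Key observation: task-5 was stuck for good until task-8 gave back (2, 1, 1); in the order shown it finishes at step 3.
No smaller set exists: with zero aborts the deadlock remains.
The survivors complete as task-3, task-1, task-5. Verifying each step (starting from the post-abort pool):
  pool = (4, 2, 4)
  task-3: need (4, 2, 3) fits (4, 2, 4); releases (0, 0, 1), pool now (4, 2, 5)
  task-1: need (2, 1, 2) fits (4, 2, 5); releases (2, 2, 0), pool now (6, 4, 5)
  task-5: need (3, 0, 5) fits (6, 4, 5); releases (0, 3, 1), pool now (6, 7, 6)


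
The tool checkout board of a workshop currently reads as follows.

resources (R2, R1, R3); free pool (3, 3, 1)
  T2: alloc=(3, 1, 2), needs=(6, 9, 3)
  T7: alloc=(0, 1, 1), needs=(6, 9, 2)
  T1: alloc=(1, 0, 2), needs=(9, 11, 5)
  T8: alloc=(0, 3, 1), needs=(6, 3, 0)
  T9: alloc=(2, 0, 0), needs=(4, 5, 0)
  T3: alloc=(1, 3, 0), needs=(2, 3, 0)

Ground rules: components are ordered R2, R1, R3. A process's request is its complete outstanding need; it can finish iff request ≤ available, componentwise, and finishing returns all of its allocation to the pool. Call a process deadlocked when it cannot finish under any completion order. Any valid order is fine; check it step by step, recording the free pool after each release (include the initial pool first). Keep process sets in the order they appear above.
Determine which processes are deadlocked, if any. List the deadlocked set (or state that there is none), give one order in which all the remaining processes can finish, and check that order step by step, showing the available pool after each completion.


No process is deadlocked.
Key observation: starting with T3, each completion frees enough for the next — no one is permanently blocked.
The rest can finish in the order T3, T9, T8, T7, T2, T1. Verifying each step:
  pool = (3, 3, 1)
  T3 needs (2, 3, 0) <= (3, 3, 1) -> finishes; pool += (1, 3, 0) = (4, 6, 1)
  T9 needs (4, 5, 0) <= (4, 6, 1) -> finishes; pool += (2, 0, 0) = (6, 6, 1)
  T8 needs (6, 3, 0) <= (6, 6, 1) -> finishes; pool += (0, 3, 1) = (6, 9, 2)
  T7 needs (6, 9, 2) <= (6, 9, 2) -> finishes; pool += (0, 1, 1) = (6, 10, 3)
  T2 needs (6, 9, 3) <= (6, 10, 3) -> finishes; pool += (3, 1, 2) = (9, 11, 5)
  T1 needs (9, 11, 5) <= (9, 11, 5) -> finishes; pool += (1, 0, 2) = (10, 11, 7)


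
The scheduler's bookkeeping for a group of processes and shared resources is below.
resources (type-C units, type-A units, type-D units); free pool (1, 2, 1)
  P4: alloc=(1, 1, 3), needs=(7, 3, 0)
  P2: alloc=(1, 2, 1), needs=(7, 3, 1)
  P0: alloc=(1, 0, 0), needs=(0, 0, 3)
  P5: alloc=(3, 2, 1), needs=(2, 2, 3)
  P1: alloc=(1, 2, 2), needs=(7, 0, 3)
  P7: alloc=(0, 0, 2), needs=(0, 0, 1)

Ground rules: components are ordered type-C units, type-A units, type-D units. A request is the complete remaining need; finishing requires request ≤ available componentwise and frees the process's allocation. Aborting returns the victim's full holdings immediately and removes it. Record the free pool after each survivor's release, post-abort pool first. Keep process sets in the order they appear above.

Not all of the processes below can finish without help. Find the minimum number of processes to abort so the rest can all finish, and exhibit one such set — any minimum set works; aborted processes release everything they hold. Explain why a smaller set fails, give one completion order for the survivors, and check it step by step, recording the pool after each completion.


Minimum abort set: P2 and P1.
Key observation: before aborting P2 and P1, P4 was permanently blocked — no order could ever run it; afterwards it completes at step 3.
Why nothing smaller works — every single abort fails: P4 alone leaves P2 blocked (short on type-C units); P2 alone leaves P4 blocked (short on type-C units); P0 alone leaves P4 blocked (short on type-C units); P5 alone leaves P4 blocked (short on type-C units); P1 alone leaves P4 blocked (short on type-C units); P7 alone leaves P4 blocked (short on type-C units).
The survivors complete as P5, P0, P4, P7. Walking it through (starting from the post-abort pool):
  pool = (3, 6, 4)
  P5 needs (2, 2, 3) <= (3, 6, 4) -> finishes; pool += (3, 2, 1) = (6, 8, 5)
  P0 needs (0, 0, 3) <= (6, 8, 5) -> finishes; pool += (1, 0, 0) = (7, 8, 5)
  P4 needs (7, 3, 0) <= (7, 8, 5) -> finishes; pool += (1, 1, 3) = (8, 9, 8)
  P7 needs (0, 0, 1) <= (8, 9, 8) -> finishes; pool += (0, 0, 2) = (8, 9, 10)


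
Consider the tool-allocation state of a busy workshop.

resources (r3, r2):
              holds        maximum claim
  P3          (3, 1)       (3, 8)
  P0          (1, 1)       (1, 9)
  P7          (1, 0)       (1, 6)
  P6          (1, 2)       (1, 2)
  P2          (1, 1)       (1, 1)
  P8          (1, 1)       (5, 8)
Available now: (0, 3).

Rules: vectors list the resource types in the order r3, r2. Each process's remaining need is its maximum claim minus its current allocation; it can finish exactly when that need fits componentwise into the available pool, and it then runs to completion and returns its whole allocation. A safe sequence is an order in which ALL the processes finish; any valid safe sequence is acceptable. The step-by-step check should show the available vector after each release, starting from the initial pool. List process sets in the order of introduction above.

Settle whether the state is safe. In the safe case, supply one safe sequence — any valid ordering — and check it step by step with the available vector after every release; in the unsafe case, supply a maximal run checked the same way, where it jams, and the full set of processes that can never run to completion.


UNSAFE — no complete ordering exists.
Key observation: once P2, P6, P7 finish, the pool peaks at (3, 6) — and every remaining process still needs more r2 than that.
A maximal execution: P2, P6, P7 — then nothing else fits. Check, step by step:
  pool = (0, 3)
  run P2 (needs (0, 0), free (0, 3)); after release of (1, 1) the pool is (1, 4)
  run P6 (needs (0, 0), free (1, 4)); after release of (1, 2) the pool is (2, 6)
  run P7 (needs (0, 6), free (2, 6)); after release of (1, 0) the pool is (3, 6)
  P3 still needs (0, 7) but only (3, 6) is free — short on r2
  P0 still needs (0, 8) but only (3, 6) is free — short on r2
  P8 still needs (4, 7) but only (3, 6) is free — short on r3 and r2
Permanently blocked: P3, P0 and P8.


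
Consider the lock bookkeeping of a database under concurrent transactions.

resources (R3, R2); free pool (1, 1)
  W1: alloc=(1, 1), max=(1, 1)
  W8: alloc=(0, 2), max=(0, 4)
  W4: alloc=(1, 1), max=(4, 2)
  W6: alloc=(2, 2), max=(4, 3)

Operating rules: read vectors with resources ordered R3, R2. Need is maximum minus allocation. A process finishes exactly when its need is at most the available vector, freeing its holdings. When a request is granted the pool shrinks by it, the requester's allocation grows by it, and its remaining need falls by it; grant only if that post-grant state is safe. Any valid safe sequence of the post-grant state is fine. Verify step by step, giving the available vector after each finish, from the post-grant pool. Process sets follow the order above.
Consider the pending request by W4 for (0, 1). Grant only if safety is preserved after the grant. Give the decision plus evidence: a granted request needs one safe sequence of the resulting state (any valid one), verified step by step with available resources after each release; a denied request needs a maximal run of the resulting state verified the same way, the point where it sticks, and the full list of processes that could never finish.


GRANT. The post-grant state is safe; one safe sequence: W1, W6, W8, W4.
Key observation: after the grant the pool drops to (1, 0), which still lets W1 finish first and unwind the rest.
Step-by-step check of the post-grant state:
  pool = (1, 0)
  W1 needs (0, 0) <= (1, 0) -> finishes; pool += (1, 1) = (2, 1)
  W6 needs (2, 1) <= (2, 1) -> finishes; pool += (2, 2) = (4, 3)
  W8 needs (0, 2) <= (4, 3) -> finishes; pool += (0, 2) = (4, 5)
  W4 needs (3, 0) <= (4, 5) -> finishes; pool += (1, 2) = (5, 7)


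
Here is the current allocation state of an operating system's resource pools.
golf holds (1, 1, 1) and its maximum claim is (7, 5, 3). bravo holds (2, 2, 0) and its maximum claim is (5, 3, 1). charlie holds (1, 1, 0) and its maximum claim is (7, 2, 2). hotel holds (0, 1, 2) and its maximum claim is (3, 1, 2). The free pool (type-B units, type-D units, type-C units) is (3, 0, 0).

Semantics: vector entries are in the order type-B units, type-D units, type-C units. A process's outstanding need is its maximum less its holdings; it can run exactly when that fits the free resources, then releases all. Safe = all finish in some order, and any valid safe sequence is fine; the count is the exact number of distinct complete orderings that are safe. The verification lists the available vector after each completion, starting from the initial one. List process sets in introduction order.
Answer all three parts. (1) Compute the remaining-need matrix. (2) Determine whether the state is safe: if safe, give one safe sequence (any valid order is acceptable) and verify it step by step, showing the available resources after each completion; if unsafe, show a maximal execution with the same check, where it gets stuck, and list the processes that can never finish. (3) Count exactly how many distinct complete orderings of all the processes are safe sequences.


(1) Need matrix, components ordered type-B units, type-D units, type-C units:
  golf: (6, 4, 2)
  bravo: (3, 1, 1)
  charlie: (6, 1, 2)
  hotel: (3, 0, 0)
(2) UNSAFE.
Key observation: hotel, bravo can finish, but then (5, 3, 2) is all there is, and the blocked group's type-B units demands exceed it.
Going as far as possible: hotel, bravo; after that, nothing fits. Verifying each step:
  pool = (3, 0, 0)
  hotel needs (3, 0, 0) <= (3, 0, 0) -> finishes; pool += (0, 1, 2) = (3, 1, 2)
  bravo needs (3, 1, 1) <= (3, 1, 2) -> finishes; pool += (2, 2, 0) = (5, 3, 2)
  blocked: golf wants (6, 4, 2), pool (5, 3, 2) — not enough type-B units and type-D units
  blocked: charlie wants (6, 1, 2), pool (5, 3, 2) — not enough type-B units
Permanently blocked: golf and charlie.
(3) The exact count: 0 of the possible complete orderings are safe sequences.


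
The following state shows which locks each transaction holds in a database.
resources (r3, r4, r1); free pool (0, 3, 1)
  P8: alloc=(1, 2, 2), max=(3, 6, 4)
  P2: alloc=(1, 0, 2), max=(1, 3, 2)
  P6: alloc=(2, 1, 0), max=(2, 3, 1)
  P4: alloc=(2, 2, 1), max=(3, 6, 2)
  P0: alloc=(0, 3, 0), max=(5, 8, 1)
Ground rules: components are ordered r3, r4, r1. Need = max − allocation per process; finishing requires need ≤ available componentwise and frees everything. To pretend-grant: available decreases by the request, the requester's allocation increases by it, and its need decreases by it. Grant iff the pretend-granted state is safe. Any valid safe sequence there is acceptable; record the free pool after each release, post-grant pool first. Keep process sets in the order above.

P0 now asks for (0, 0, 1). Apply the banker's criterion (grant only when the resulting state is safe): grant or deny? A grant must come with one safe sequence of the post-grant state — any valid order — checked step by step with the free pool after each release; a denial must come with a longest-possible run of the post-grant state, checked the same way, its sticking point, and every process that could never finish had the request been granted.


GRANT — the state after the grant stays safe, e.g. via P2, P6, P8, P4, P0.
Key observation: (0, 3, 0) free after granting still covers P2 first, and each release covers the next.
Verifying the post-grant state step by step:
  pool = (0, 3, 0)
  P2: need (0, 3, 0) fits (0, 3, 0); releases (1, 0, 2), pool now (1, 3, 2)
  P6: need (0, 2, 1) fits (1, 3, 2); releases (2, 1, 0), pool now (3, 4, 2)
  P8: need (2, 4, 2) fits (3, 4, 2); releases (1, 2, 2), pool now (4, 6, 4)
  P4: need (1, 4, 1) fits (4, 6, 4); releases (2, 2, 1), pool now (6, 8, 5)
  P0: need (5, 5, 0) fits (6, 8, 5); releases (0, 3, 1), pool now (6, 11, 6)


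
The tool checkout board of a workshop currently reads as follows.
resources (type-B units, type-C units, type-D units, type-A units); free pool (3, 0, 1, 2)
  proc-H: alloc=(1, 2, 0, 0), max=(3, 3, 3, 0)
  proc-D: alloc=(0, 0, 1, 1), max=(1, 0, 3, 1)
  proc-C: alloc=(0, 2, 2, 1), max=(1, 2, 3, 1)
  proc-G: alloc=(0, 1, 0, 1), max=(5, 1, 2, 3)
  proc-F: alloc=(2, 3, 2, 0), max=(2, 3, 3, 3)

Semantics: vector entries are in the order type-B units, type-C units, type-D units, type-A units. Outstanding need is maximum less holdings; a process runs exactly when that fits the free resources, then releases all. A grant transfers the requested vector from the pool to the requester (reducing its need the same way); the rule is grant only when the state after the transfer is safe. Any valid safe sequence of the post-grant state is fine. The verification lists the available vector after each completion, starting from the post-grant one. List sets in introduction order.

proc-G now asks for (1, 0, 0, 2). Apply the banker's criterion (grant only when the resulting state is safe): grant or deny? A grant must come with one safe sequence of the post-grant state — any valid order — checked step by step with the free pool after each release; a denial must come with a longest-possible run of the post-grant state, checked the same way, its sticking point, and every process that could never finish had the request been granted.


DENY — the pretend-granted state is unsafe.
Key observation: after proc-C, proc-H, proc-D the pool peaks at (3, 4, 4, 2), and each blocked process is short somewhere: proc-G on type-B units; proc-F on type-A units.
On the post-grant state, proc-C, proc-H, proc-D is a maximal run — nothing extends it. Check, step by step:
  pool = (2, 0, 1, 0)
  run proc-C (needs (1, 0, 1, 0), free (2, 0, 1, 0)); after release of (0, 2, 2, 1) the pool is (2, 2, 3, 1)
  run proc-H (needs (2, 1, 3, 0), free (2, 2, 3, 1)); after release of (1, 2, 0, 0) the pool is (3, 4, 3, 1)
  run proc-D (needs (1, 0, 2, 0), free (3, 4, 3, 1)); after release of (0, 0, 1, 1) the pool is (3, 4, 4, 2)
  blocked: proc-G wants (4, 0, 2, 0), pool (3, 4, 4, 2) — not enough type-B units
  blocked: proc-F wants (0, 0, 1, 3), pool (3, 4, 4, 2) — not enough type-A units
Processes that could never finish after the grant: proc-G and proc-F.


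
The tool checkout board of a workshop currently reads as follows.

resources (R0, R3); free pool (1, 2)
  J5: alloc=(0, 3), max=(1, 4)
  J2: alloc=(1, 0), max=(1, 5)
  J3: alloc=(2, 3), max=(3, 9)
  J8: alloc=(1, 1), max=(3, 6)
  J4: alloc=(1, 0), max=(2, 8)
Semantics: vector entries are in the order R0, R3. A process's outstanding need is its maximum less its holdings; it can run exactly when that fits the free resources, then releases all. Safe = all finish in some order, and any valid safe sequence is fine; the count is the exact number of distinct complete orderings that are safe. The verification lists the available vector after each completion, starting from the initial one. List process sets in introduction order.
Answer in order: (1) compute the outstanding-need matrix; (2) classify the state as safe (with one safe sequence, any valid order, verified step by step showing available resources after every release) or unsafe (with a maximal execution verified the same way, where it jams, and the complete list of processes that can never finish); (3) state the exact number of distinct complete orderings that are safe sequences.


(1) Need matrix, components ordered R0, R3:
  J5: (1, 1)
  J2: (0, 5)
  J3: (1, 6)
  J8: (2, 5)
  J4: (1, 8)
(2) SAFE. One safe sequence: J5, J2, J8, J3, J4.
Key observation: the order's first zero-slack moment is J5 ((1, 1) needed, (1, 2) free — a requested resource with nothing to spare).
Step-by-step check:
  pool = (1, 2)
  run J5 (needs (1, 1), free (1, 2)); after release of (0, 3) the pool is (1, 5)
  run J2 (needs (0, 5), free (1, 5)); after release of (1, 0) the pool is (2, 5)
  run J8 (needs (2, 5), free (2, 5)); after release of (1, 1) the pool is (3, 6)
  run J3 (needs (1, 6), free (3, 6)); after release of (2, 3) the pool is (5, 9)
  run J4 (needs (1, 8), free (5, 9)); after release of (1, 0) the pool is (6, 9)
(3) Exactly 1 of the possible complete orderings is a safe sequence.


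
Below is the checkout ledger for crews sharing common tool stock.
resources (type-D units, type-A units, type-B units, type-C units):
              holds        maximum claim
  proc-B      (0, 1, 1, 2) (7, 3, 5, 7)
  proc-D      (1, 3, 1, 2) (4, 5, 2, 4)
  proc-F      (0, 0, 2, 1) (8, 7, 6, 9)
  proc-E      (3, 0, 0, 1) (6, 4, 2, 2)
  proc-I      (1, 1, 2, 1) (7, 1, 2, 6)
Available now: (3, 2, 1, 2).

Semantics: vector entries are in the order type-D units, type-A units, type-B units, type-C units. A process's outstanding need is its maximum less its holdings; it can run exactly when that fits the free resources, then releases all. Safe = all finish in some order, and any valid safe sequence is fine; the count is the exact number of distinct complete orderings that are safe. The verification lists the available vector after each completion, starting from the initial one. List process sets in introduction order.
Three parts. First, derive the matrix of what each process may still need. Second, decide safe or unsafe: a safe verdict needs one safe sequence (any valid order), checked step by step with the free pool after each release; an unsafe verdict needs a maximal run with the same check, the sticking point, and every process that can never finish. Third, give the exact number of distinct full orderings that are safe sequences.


(1) Remaining need (order type-D units, type-A units, type-B units, type-C units):
  proc-B: (7, 2, 4, 5)
  proc-D: (3, 2, 1, 2)
  proc-F: (8, 7, 4, 8)
  proc-E: (3, 4, 2, 1)
  proc-I: (6, 0, 0, 5)
(2) The state is SAFE; one workable sequence: proc-D, proc-E, proc-I, proc-B, proc-F.
Key observation: reading the order forward, proc-D is the first process whose need (3, 2, 1, 2) meets the free pool (3, 2, 1, 2) exactly on a resource it requests.
Walking it through:
  pool = (3, 2, 1, 2)
  run proc-D (needs (3, 2, 1, 2), free (3, 2, 1, 2)); after release of (1, 3, 1, 2) the pool is (4, 5, 2, 4)
  run proc-E (needs (3, 4, 2, 1), free (4, 5, 2, 4)); after release of (3, 0, 0, 1) the pool is (7, 5, 2, 5)
  run proc-I (needs (6, 0, 0, 5), free (7, 5, 2, 5)); after release of (1, 1, 2, 1) the pool is (8, 6, 4, 6)
  run proc-B (needs (7, 2, 4, 5), free (8, 6, 4, 6)); after release of (0, 1, 1, 2) the pool is (8, 7, 5, 8)
  run proc-F (needs (8, 7, 4, 8), free (8, 7, 5, 8)); after release of (0, 0, 2, 1) the pool is (8, 7, 7, 9)
(3) The exact count: 1 of the possible complete orderings is a safe sequence.


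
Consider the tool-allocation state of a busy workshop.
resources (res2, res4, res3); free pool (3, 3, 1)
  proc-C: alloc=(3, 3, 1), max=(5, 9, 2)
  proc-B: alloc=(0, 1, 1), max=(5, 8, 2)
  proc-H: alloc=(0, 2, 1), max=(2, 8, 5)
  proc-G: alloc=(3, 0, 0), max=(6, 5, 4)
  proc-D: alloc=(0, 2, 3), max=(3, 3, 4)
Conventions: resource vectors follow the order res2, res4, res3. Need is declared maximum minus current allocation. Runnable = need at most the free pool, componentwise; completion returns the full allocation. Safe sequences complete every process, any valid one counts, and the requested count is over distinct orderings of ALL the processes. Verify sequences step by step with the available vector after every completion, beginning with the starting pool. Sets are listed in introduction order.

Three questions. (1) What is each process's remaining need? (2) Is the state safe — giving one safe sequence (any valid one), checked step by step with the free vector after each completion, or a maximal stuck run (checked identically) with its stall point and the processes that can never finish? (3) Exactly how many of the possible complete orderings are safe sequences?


(1) Remaining need (order res2, res4, res3):
  proc-C: (2, 6, 1)
  proc-B: (5, 7, 1)
  proc-H: (2, 6, 4)
  proc-G: (3, 5, 4)
  proc-D: (3, 1, 1)
(2) UNSAFE.
Key observation: the pool after proc-D, proc-G is (6, 5, 4); every surviving request exceeds it in res4, so progress ends there.
Going as far as possible: proc-D, proc-G; after that, nothing fits. Step-by-step check:
  pool = (3, 3, 1)
  proc-D: need (3, 1, 1) fits (3, 3, 1); releases (0, 2, 3), pool now (3, 5, 4)
  proc-G: need (3, 5, 4) fits (3, 5, 4); releases (3, 0, 0), pool now (6, 5, 4)
  proc-C still needs (2, 6, 1) but only (6, 5, 4) is free — short on res4
  proc-B still needs (5, 7, 1) but only (6, 5, 4) is free — short on res4
  proc-H still needs (2, 6, 4) but only (6, 5, 4) is free — short on res4
Permanently blocked: proc-C, proc-B and proc-H.
(3) The exact count: 0 of the possible complete orderings are safe sequences.


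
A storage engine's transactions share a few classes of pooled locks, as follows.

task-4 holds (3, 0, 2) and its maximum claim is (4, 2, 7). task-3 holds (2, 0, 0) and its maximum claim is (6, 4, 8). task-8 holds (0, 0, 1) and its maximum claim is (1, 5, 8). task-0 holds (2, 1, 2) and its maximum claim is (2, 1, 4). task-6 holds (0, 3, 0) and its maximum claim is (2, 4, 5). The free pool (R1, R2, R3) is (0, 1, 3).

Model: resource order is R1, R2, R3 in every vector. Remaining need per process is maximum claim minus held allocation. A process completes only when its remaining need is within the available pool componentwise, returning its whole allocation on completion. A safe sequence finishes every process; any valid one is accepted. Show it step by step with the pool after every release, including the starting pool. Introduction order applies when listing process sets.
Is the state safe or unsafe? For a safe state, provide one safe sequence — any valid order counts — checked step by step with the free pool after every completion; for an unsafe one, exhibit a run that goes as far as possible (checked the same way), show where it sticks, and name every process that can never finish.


SAFE. One safe sequence: task-0, task-6, task-4, task-8, task-3.
Key observation: at task-6 the run first touches a limit — (2, 1, 5) against (2, 2, 5), exact on a resource it actually requests.
Step-by-step check:
  pool = (0, 1, 3)
  run task-0 (needs (0, 0, 2), free (0, 1, 3)); after release of (2, 1, 2) the pool is (2, 2, 5)
  run task-6 (needs (2, 1, 5), free (2, 2, 5)); after release of (0, 3, 0) the pool is (2, 5, 5)
  run task-4 (needs (1, 2, 5), free (2, 5, 5)); after release of (3, 0, 2) the pool is (5, 5, 7)
  run task-8 (needs (1, 5, 7), free (5, 5, 7)); after release of (0, 0, 1) the pool is (5, 5, 8)
  run task-3 (needs (4, 4, 8), free (5, 5, 8)); after release of (2, 0, 0) the pool is (7, 5, 8)


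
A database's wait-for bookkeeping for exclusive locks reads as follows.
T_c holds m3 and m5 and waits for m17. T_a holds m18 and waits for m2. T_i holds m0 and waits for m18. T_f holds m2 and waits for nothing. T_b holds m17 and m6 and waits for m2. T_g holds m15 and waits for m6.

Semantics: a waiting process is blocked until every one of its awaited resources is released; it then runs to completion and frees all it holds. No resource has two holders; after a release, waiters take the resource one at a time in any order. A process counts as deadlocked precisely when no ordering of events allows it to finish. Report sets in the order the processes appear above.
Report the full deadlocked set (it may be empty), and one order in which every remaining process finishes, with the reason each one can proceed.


The deadlocked set is empty.
Key observation: no waiting chain loops back on itself — every chain ends at a process that waits on nothing, so everyone eventually runs.
The rest can finish in the order T_f, T_b, T_c, T_a, T_i, T_g.
Walking it through:
  T_f: no waits; runs immediately, freeing m2
  T_b waits on m2 — all released -> runs and releases m17 and m6
  T_c waits on m17 — all released -> runs and releases m3 and m5
  T_a waits on m2 — all released -> runs and releases m18
  T_i waits on m18 — all released -> runs and releases m0
  T_g waits on m6 — all released -> runs and releases m15


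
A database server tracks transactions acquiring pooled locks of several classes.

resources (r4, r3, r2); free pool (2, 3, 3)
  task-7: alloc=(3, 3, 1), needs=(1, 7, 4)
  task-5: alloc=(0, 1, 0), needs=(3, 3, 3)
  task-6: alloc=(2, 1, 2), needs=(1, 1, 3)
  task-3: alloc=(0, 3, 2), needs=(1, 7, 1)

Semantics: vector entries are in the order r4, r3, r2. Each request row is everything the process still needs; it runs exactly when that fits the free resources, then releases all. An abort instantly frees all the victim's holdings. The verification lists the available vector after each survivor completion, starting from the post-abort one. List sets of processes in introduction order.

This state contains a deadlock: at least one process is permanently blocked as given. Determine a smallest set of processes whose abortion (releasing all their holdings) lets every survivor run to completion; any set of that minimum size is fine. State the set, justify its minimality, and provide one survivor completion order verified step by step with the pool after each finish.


Abort task-3.
Key observation: task-7 could never have finished before the abort; with (0, 3, 2) returned by task-3, it fits at step 2.
Minimality: the empty abort set fails — the state is deadlocked as it stands.
One survivor order: task-6, task-7, task-5. Check, step by step (post-abort pool first):
  pool = (2, 6, 5)
  task-6: need (1, 1, 3) fits (2, 6, 5); releases (2, 1, 2), pool now (4, 7, 7)
  task-7: need (1, 7, 4) fits (4, 7, 7); releases (3, 3, 1), pool now (7, 10, 8)
  task-5: need (3, 3, 3) fits (7, 10, 8); releases (0, 1, 0), pool now (7, 11, 8)


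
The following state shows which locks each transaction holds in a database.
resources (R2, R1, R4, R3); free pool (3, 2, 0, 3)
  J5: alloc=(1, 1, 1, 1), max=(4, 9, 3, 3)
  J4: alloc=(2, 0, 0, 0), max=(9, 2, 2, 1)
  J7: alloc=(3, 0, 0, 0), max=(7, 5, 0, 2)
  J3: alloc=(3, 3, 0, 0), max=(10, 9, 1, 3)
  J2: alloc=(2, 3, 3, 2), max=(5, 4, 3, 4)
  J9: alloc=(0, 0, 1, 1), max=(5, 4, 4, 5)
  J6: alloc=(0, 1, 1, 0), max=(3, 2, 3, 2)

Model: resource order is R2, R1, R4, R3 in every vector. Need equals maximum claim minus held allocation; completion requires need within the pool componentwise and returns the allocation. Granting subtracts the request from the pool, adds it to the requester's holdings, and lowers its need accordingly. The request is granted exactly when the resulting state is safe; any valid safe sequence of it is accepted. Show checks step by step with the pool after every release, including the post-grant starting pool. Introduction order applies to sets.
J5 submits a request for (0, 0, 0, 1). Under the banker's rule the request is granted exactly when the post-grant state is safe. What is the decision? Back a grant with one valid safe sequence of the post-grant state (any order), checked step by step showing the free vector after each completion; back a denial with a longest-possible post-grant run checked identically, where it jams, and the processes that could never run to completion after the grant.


GRANT — the state after the grant stays safe, e.g. via J2, J7, J6, J9, J4, J3, J5.
Key observation: post-grant, (3, 2, 0, 2) remains, and an order beginning with J2 completes everyone.
Verifying the post-grant state step by step:
  pool = (3, 2, 0, 2)
  J2: need (3, 1, 0, 2) fits (3, 2, 0, 2); releases (2, 3, 3, 2), pool now (5, 5, 3, 4)
  J7: need (4, 5, 0, 2) fits (5, 5, 3, 4); releases (3, 0, 0, 0), pool now (8, 5, 3, 4)
  J6: need (3, 1, 2, 2) fits (8, 5, 3, 4); releases (0, 1, 1, 0), pool now (8, 6, 4, 4)
  J9: need (5, 4, 3, 4) fits (8, 6, 4, 4); releases (0, 0, 1, 1), pool now (8, 6, 5, 5)
  J4: need (7, 2, 2, 1) fits (8, 6, 5, 5); releases (2, 0, 0, 0), pool now (10, 6, 5, 5)
  J3: need (7, 6, 1, 3) fits (10, 6, 5, 5); releases (3, 3, 0, 0), pool now (13, 9, 5, 5)
  J5: need (3, 8, 2, 1) fits (13, 9, 5, 5); releases (1, 1, 1, 2), pool now (14, 10, 6, 7)
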